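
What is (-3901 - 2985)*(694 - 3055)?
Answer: 16257846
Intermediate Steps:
(-3901 - 2985)*(694 - 3055) = -6886*(-2361) = 16257846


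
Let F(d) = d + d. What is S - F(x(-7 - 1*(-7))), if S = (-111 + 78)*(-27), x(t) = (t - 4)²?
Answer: 859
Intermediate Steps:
x(t) = (-4 + t)²
F(d) = 2*d
S = 891 (S = -33*(-27) = 891)
S - F(x(-7 - 1*(-7))) = 891 - 2*(-4 + (-7 - 1*(-7)))² = 891 - 2*(-4 + (-7 + 7))² = 891 - 2*(-4 + 0)² = 891 - 2*(-4)² = 891 - 2*16 = 891 - 1*32 = 891 - 32 = 859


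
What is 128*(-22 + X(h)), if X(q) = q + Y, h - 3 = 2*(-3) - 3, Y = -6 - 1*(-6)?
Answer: -3584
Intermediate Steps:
Y = 0 (Y = -6 + 6 = 0)
h = -6 (h = 3 + (2*(-3) - 3) = 3 + (-6 - 3) = 3 - 9 = -6)
X(q) = q (X(q) = q + 0 = q)
128*(-22 + X(h)) = 128*(-22 - 6) = 128*(-28) = -3584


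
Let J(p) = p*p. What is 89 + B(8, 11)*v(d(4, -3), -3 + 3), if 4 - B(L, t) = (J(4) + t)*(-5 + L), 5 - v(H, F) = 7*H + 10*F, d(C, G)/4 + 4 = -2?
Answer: -13232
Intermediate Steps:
d(C, G) = -24 (d(C, G) = -16 + 4*(-2) = -16 - 8 = -24)
J(p) = p²
v(H, F) = 5 - 10*F - 7*H (v(H, F) = 5 - (7*H + 10*F) = 5 + (-10*F - 7*H) = 5 - 10*F - 7*H)
B(L, t) = 4 - (-5 + L)*(16 + t) (B(L, t) = 4 - (4² + t)*(-5 + L) = 4 - (16 + t)*(-5 + L) = 4 - (-5 + L)*(16 + t))
89 + B(8, 11)*v(d(4, -3), -3 + 3) = 89 + (84 - 16*8 + 5*11 - 1*8*11)*(5 - 10*(-3 + 3) - 7*(-24)) = 89 + (84 - 128 + 55 - 88)*(5 - 10*0 + 168) = 89 - 77*(5 + 0 + 168) = 89 - 77*173 = 89 - 13321 = -13232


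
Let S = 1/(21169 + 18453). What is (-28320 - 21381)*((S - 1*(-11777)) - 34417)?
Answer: 44583888368379/39622 ≈ 1.1252e+9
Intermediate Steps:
S = 1/39622 ≈ 2.5238e-5
(-28320 - 21381)*((S - 1*(-11777)) - 34417) = (-28320 - 21381)*((1/39622 - 1*(-11777)) - 34417) = -49701*((1/39622 + 11777) - 34417) = -49701*(466628295/39622 - 34417) = -49701*(-897042079/39622) = 44583888368379/39622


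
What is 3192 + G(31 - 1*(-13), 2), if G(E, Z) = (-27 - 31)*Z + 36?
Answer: 3112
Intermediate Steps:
G(E, Z) = 36 - 58*Z (G(E, Z) = -58*Z + 36 = 36 - 58*Z)
3192 + G(31 - 1*(-13), 2) = 3192 + (36 - 58*2) = 3192 + (36 - 116) = 3192 - 80 = 3112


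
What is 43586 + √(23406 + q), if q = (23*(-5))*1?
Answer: 43586 + √23291 ≈ 43739.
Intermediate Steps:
q = -115 (q = -115*1 = -115)
43586 + √(23406 + q) = 43586 + √(23406 - 115) = 43586 + √23291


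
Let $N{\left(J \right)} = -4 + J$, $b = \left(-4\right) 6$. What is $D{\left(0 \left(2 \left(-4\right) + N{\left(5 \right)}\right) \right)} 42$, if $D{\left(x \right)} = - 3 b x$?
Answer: $0$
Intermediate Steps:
$b = -24$
$D{\left(x \right)} = 72 x$ ($D{\left(x \right)} = \left(-3\right) \left(-24\right) x = 72 x$)
$D{\left(0 \left(2 \left(-4\right) + N{\left(5 \right)}\right) \right)} 42 = 72 \cdot 0 \left(2 \left(-4\right) + \left(-4 + 5\right)\right) 42 = 72 \cdot 0 \left(-8 + 1\right) 42 = 72 \cdot 0 \left(-7\right) 42 = 72 \cdot 0 \cdot 42 = 0 \cdot 42 = 0$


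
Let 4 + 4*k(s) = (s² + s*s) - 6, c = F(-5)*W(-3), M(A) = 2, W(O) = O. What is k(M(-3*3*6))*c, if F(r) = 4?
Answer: 6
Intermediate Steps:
c = -12 (c = 4*(-3) = -12)
k(s) = -5/2 + s²/2 (k(s) = -1 + ((s² + s*s) - 6)/4 = -1 + ((s² + s²) - 6)/4 = -1 + (2*s² - 6)/4 = -1 + (-6 + 2*s²)/4 = -1 + (-3/2 + s²/2) = -5/2 + s²/2)
k(M(-3*3*6))*c = (-5/2 + (½)*2²)*(-12) = (-5/2 + (½)*4)*(-12) = (-5/2 + 2)*(-12) = -½*(-12) = 6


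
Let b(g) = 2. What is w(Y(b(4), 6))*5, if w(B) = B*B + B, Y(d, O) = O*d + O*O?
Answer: 11760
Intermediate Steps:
Y(d, O) = O² + O*d (Y(d, O) = O*d + O² = O² + O*d)
w(B) = B + B² (w(B) = B² + B = B + B²)
w(Y(b(4), 6))*5 = ((6*(6 + 2))*(1 + 6*(6 + 2)))*5 = ((6*8)*(1 + 6*8))*5 = (48*(1 + 48))*5 = (48*49)*5 = 2352*5 = 11760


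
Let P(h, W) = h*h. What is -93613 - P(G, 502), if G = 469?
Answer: -313574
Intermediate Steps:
P(h, W) = h**2
-93613 - P(G, 502) = -93613 - 1*469**2 = -93613 - 1*219961 = -93613 - 219961 = -313574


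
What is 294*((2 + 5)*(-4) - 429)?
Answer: -134358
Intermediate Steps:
294*((2 + 5)*(-4) - 429) = 294*(7*(-4) - 429) = 294*(-28 - 429) = 294*(-457) = -134358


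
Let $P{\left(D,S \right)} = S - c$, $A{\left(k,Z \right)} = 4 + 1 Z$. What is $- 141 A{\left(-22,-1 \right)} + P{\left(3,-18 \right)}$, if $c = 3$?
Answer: $-444$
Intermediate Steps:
$A{\left(k,Z \right)} = 4 + Z$
$P{\left(D,S \right)} = -3 + S$ ($P{\left(D,S \right)} = S - 3 = -3 + S$)
$- 141 A{\left(-22,-1 \right)} + P{\left(3,-18 \right)} = - 141 \left(4 - 1\right) - 21 = \left(-141\right) 3 - 21 = -423 - 21 = -444$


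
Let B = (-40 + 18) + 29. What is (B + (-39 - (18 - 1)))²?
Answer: 2401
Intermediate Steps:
B = 7 (B = -22 + 29 = 7)
(B + (-39 - (18 - 1)))² = (7 + (-39 - (18 - 1)))² = (7 + (-39 - 1*17))² = (7 + (-39 - 17))² = (7 - 56)² = (-49)² = 2401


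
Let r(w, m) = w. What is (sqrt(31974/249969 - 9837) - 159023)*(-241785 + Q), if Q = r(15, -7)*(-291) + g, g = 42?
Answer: 39136832484 - 246108*I*sqrt(68294671493839)/83323 ≈ 3.9137e+10 - 2.4409e+7*I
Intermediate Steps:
Q = -4323 (Q = 15*(-291) + 42 = -4365 + 42 = -4323)
(sqrt(31974/249969 - 9837) - 159023)*(-241785 + Q) = (sqrt(31974/249969 - 9837) - 159023)*(-241785 - 4323) = (sqrt(31974*(1/249969) - 9837) - 159023)*(-246108) = (sqrt(10658/83323 - 9837) - 159023)*(-246108) = (sqrt(-819637693/83323) - 159023)*(-246108) = (I*sqrt(68294671493839)/83323 - 159023)*(-246108) = (-159023 + I*sqrt(68294671493839)/83323)*(-246108) = 39136832484 - 246108*I*sqrt(68294671493839)/83323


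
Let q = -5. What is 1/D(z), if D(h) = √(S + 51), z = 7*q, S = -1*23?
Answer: √7/14 ≈ 0.18898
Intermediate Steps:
S = -23
z = -35 (z = 7*(-5) = -35)
D(h) = 2*√7 (D(h) = √(-23 + 51) = √28 = 2*√7)
1/D(z) = 1/(2*√7) = √7/14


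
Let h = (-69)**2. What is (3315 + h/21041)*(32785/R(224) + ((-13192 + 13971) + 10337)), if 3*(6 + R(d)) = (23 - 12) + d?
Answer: 175123508001252/4565897 ≈ 3.8355e+7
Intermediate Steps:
h = 4761
R(d) = -7/3 + d/3 (R(d) = -6 + ((23 - 12) + d)/3 = -6 + (11 + d)/3 = -6 + (11/3 + d/3) = -7/3 + d/3)
(3315 + h/21041)*(32785/R(224) + ((-13192 + 13971) + 10337)) = (3315 + 4761/21041)*(32785/(-7/3 + (1/3)*224) + ((-13192 + 13971) + 10337)) = (3315 + 4761*(1/21041))*(32785/(-7/3 + 224/3) + (779 + 10337)) = (3315 + 4761/21041)*(32785/(217/3) + 11116) = 69755676*(32785*(3/217) + 11116)/21041 = 69755676*(98355/217 + 11116)/21041 = (69755676/21041)*(2510527/217) = 175123508001252/4565897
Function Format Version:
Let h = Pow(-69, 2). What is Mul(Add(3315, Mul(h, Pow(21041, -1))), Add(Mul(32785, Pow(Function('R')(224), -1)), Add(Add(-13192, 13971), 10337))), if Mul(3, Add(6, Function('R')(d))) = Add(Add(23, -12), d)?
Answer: Rational(175123508001252, 4565897) ≈ 3.8355e+7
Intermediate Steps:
h = 4761
Function('R')(d) = Add(Rational(-7, 3), Mul(Rational(1, 3), d)) (Function('R')(d) = Add(-6, Mul(Rational(1, 3), Add(Add(23, -12), d))) = Add(-6, Mul(Rational(1, 3), Add(11, d))) = Add(-6, Add(Rational(11, 3), Mul(Rational(1, 3), d))) = Add(Rational(-7, 3), Mul(Rational(1, 3), d)))
Mul(Add(3315, Mul(h, Pow(21041, -1))), Add(Mul(32785, Pow(Function('R')(224), -1)), Add(Add(-13192, 13971), 10337))) = Mul(Add(3315, Mul(4761, Pow(21041, -1))), Add(Mul(32785, Pow(Add(Rational(-7, 3), Mul(Rational(1, 3), 224)), -1)), Add(Add(-13192, 13971), 10337))) = Mul(Add(3315, Mul(4761, Rational(1, 21041))), Add(Mul(32785, Pow(Add(Rational(-7, 3), Rational(224, 3)), -1)), Add(779, 10337))) = Mul(Add(3315, Rational(4761, 21041)), Add(Mul(32785, Pow(Rational(217, 3), -1)), 11116)) = Mul(Rational(69755676, 21041), Add(Mul(32785, Rational(3, 217)), 11116)) = Mul(Rational(69755676, 21041), Add(Rational(98355, 217), 11116)) = Mul(Rational(69755676, 21041), Rational(2510527, 217)) = Rational(175123508001252, 4565897)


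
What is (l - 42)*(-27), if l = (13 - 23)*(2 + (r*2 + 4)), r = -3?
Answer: 1134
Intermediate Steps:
l = 0 (l = (13 - 23)*(2 + (-3*2 + 4)) = -10*(2 + (-6 + 4)) = -10*(2 - 2) = -10*0 = 0)
(l - 42)*(-27) = (0 - 42)*(-27) = -42*(-27) = 1134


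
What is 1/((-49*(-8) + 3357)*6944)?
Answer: 1/26033056 ≈ 3.8413e-8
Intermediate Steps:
1/((-49*(-8) + 3357)*6944) = (1/6944)/(392 + 3357) = (1/6944)/3749 = (1/3749)*(1/6944) = 1/26033056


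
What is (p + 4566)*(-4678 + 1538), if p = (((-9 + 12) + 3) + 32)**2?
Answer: -18871400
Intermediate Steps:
p = 1444 (p = ((3 + 3) + 32)**2 = (6 + 32)**2 = 38**2 = 1444)
(p + 4566)*(-4678 + 1538) = (1444 + 4566)*(-4678 + 1538) = 6010*(-3140) = -18871400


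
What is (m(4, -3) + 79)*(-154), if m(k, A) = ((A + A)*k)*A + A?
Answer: -22792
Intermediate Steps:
m(k, A) = A + 2*k*A**2 (m(k, A) = ((2*A)*k)*A + A = (2*A*k)*A + A = 2*k*A**2 + A = A + 2*k*A**2)
(m(4, -3) + 79)*(-154) = (-3*(1 + 2*(-3)*4) + 79)*(-154) = (-3*(1 - 24) + 79)*(-154) = (-3*(-23) + 79)*(-154) = (69 + 79)*(-154) = 148*(-154) = -22792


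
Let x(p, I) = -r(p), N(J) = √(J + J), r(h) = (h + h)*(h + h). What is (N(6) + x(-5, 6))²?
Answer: 10012 - 400*√3 ≈ 9319.2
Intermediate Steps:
r(h) = 4*h² (r(h) = (2*h)*(2*h) = 4*h²)
N(J) = √2*√J (N(J) = √(2*J) = √2*√J)
x(p, I) = -4*p²
(N(6) + x(-5, 6))² = (√2*√6 - 4*(-5)²)² = (2*√3 - 4*25)² = (2*√3 - 100)² = (-100 + 2*√3)²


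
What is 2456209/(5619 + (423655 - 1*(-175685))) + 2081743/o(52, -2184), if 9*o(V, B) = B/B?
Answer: 11334324928042/604959 ≈ 1.8736e+7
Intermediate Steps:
o(V, B) = ⅑ (o(V, B) = (B/B)/9 = (⅑)*1 = ⅑)
2456209/(5619 + (423655 - 1*(-175685))) + 2081743/o(52, -2184) = 2456209/(5619 + (423655 - 1*(-175685))) + 2081743/(⅑) = 2456209/(5619 + (423655 + 175685)) + 2081743*9 = 2456209/(5619 + 599340) + 18735687 = 2456209/604959 + 18735687 = 11334324928042/604959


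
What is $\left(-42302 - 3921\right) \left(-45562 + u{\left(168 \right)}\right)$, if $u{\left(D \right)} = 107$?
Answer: $2101066465$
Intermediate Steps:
$\left(-42302 - 3921\right) \left(-45562 + u{\left(168 \right)}\right) = \left(-42302 - 3921\right) \left(-45562 + 107\right) = \left(-46223\right) \left(-45455\right) = 2101066465$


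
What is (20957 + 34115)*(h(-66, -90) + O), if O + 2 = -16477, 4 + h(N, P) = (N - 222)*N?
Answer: 139056800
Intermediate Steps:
h(N, P) = -4 + N*(-222 + N) (h(N, P) = -4 + (N - 222)*N = -4 + (-222 + N)*N = -4 + N*(-222 + N))
O = -16479 (O = -2 - 16477 = -16479)
(20957 + 34115)*(h(-66, -90) + O) = (20957 + 34115)*((-4 + (-66)² - 222*(-66)) - 16479) = 55072*((-4 + 4356 + 14652) - 16479) = 55072*(19004 - 16479) = 55072*2525 = 139056800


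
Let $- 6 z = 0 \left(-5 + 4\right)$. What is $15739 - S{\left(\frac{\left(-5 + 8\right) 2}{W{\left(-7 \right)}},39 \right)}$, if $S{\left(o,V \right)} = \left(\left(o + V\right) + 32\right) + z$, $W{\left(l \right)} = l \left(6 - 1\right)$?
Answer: $\frac{548386}{35} \approx 15668.0$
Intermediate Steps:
$W{\left(l \right)} = 5 l$ ($W{\left(l \right)} = l 5 = 5 l$)
$z = 0$ ($z = - \frac{0 \left(-5 + 4\right)}{6} = - \frac{0 \left(-1\right)}{6} = \left(- \frac{1}{6}\right) 0 = 0$)
$S{\left(o,V \right)} = 32 + V + o$ ($S{\left(o,V \right)} = \left(\left(o + V\right) + 32\right) + 0 = \left(\left(V + o\right) + 32\right) + 0 = \left(32 + V + o\right) + 0 = 32 + V + o$)
$15739 - S{\left(\frac{\left(-5 + 8\right) 2}{W{\left(-7 \right)}},39 \right)} = 15739 - \left(32 + 39 + \frac{\left(-5 + 8\right) 2}{5 \left(-7\right)}\right) = 15739 - \left(32 + 39 + \frac{3 \cdot 2}{-35}\right) = 15739 - \left(32 + 39 + 6 \left(- \frac{1}{35}\right)\right) = 15739 - \left(32 + 39 - \frac{6}{35}\right) = 15739 - \frac{2479}{35} = \frac{548386}{35}$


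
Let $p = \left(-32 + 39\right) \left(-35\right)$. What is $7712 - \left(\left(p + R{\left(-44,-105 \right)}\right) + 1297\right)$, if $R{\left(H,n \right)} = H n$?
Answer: $2040$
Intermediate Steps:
$p = -245$ ($p = 7 \left(-35\right) = -245$)
$7712 - \left(\left(p + R{\left(-44,-105 \right)}\right) + 1297\right) = 7712 - \left(\left(-245 - -4620\right) + 1297\right) = 7712 - \left(\left(-245 + 4620\right) + 1297\right) = 7712 - \left(4375 + 1297\right) = 7712 - 5672 = 2040$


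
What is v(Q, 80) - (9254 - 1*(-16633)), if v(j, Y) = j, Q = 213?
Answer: -25674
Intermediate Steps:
v(Q, 80) - (9254 - 1*(-16633)) = 213 - (9254 - 1*(-16633)) = 213 - (9254 + 16633) = 213 - 1*25887 = 213 - 25887 = -25674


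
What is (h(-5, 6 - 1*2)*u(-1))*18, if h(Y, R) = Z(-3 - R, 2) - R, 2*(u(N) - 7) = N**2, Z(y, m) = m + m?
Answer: 0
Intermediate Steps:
Z(y, m) = 2*m
u(N) = 7 + N**2/2
h(Y, R) = 4 - R (h(Y, R) = 2*2 - R = 4 - R)
(h(-5, 6 - 1*2)*u(-1))*18 = ((4 - (6 - 1*2))*(7 + (1/2)*(-1)**2))*18 = ((4 - (6 - 2))*(7 + (1/2)*1))*18 = ((4 - 1*4)*(7 + 1/2))*18 = ((4 - 4)*(15/2))*18 = (0*(15/2))*18 = 0*18 = 0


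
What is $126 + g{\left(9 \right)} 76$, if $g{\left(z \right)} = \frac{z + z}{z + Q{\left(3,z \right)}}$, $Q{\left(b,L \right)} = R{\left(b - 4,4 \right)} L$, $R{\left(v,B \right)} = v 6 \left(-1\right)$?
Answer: $\frac{1034}{7} \approx 147.71$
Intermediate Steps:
$R{\left(v,B \right)} = - 6 v$ ($R{\left(v,B \right)} = 6 v \left(-1\right) = - 6 v$)
$Q{\left(b,L \right)} = L \left(24 - 6 b\right)$ ($Q{\left(b,L \right)} = - 6 \left(b - 4\right) L = - 6 \left(-4 + b\right) L = \left(24 - 6 b\right) L = L \left(24 - 6 b\right)$)
$g{\left(z \right)} = \frac{2}{7}$ ($g{\left(z \right)} = \frac{z + z}{z + 6 z \left(4 - 3\right)} = \frac{2 z}{z + 6 z \left(4 - 3\right)} = \frac{2 z}{z + 6 z 1} = \frac{2 z}{z + 6 z} = \frac{2 z}{7 z} = 2 z \frac{1}{7 z} = \frac{2}{7}$)
$126 + g{\left(9 \right)} 76 = 126 + \frac{2}{7} \cdot 76 = 126 + \frac{152}{7} = \frac{1034}{7}$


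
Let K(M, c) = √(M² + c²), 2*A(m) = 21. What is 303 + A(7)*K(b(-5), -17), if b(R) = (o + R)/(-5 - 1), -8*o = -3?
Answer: 303 + 35*√26689/32 ≈ 481.68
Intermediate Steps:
o = 3/8 (o = -⅛*(-3) = 3/8 ≈ 0.37500)
b(R) = -1/16 - R/6 (b(R) = (3/8 + R)/(-5 - 1) = (3/8 + R)/(-6) = (3/8 + R)*(-⅙) = -1/16 - R/6)
A(m) = 21/2 (A(m) = (½)*21 = 21/2)
303 + A(7)*K(b(-5), -17) = 303 + 21*√((-1/16 - ⅙*(-5))² + (-17)²)/2 = 303 + 21*√((-1/16 + ⅚)² + 289)/2 = 303 + 21*√((37/48)² + 289)/2 = 303 + 21*√(1369/2304 + 289)/2 = 303 + 21*√(667225/2304)/2 = 303 + 21*(5*√26689/48)/2 = 303 + 35*√26689/32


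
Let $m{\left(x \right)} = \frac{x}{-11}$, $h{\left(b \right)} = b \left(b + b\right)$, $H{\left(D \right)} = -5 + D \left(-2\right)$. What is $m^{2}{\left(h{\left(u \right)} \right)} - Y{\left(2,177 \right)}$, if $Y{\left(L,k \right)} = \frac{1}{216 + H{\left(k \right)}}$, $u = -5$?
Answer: $\frac{32511}{1573} \approx 20.668$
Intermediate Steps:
$H{\left(D \right)} = -5 - 2 D$
$Y{\left(L,k \right)} = \frac{1}{211 - 2 k}$ ($Y{\left(L,k \right)} = \frac{1}{216 - \left(5 + 2 k\right)} = \frac{1}{211 - 2 k}$)
$h{\left(b \right)} = 2 b^{2}$ ($h{\left(b \right)} = b 2 b = 2 b^{2}$)
$m{\left(x \right)} = - \frac{x}{11}$ ($m{\left(x \right)} = x \left(- \frac{1}{11}\right) = - \frac{x}{11}$)
$m^{2}{\left(h{\left(u \right)} \right)} - Y{\left(2,177 \right)} = \left(- \frac{2 \left(-5\right)^{2}}{11}\right)^{2} - - \frac{1}{-211 + 2 \cdot 177} = \left(- \frac{2 \cdot 25}{11}\right)^{2} - - \frac{1}{-211 + 354} = \left(\left(- \frac{1}{11}\right) 50\right)^{2} - - \frac{1}{143} = \left(- \frac{50}{11}\right)^{2} - \left(-1\right) \frac{1}{143} = \frac{2500}{121} - - \frac{1}{143} = \frac{2500}{121} + \frac{1}{143} = \frac{32511}{1573}$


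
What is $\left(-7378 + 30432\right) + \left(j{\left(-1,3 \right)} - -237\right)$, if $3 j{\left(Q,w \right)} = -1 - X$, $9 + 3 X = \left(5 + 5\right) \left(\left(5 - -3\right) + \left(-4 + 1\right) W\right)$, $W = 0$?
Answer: $\frac{209545}{9} \approx 23283.0$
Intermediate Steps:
$X = \frac{71}{3}$ ($X = -3 + \frac{\left(5 + 5\right) \left(\left(5 - -3\right) + \left(-4 + 1\right) 0\right)}{3} = -3 + \frac{10 \left(\left(5 + 3\right) - 0\right)}{3} = -3 + \frac{10 \left(8 + 0\right)}{3} = -3 + \frac{10 \cdot 8}{3} = -3 + \frac{1}{3} \cdot 80 = -3 + \frac{80}{3} = \frac{71}{3} \approx 23.667$)
$j{\left(Q,w \right)} = - \frac{74}{9}$ ($j{\left(Q,w \right)} = \frac{-1 - \frac{71}{3}}{3} = \frac{1}{3} \left(- \frac{74}{3}\right) = - \frac{74}{9}$)
$\left(-7378 + 30432\right) + \left(j{\left(-1,3 \right)} - -237\right) = \left(-7378 + 30432\right) - - \frac{2059}{9} = 23054 + \left(- \frac{74}{9} + 237\right) = 23054 + \frac{2059}{9} = \frac{209545}{9}$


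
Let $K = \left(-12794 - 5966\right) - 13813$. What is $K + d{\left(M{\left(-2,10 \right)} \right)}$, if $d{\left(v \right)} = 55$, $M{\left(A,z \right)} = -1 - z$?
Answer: $-32518$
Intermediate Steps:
$K = -32573$ ($K = -18760 - 13813 = -32573$)
$K + d{\left(M{\left(-2,10 \right)} \right)} = -32573 + 55 = -32518$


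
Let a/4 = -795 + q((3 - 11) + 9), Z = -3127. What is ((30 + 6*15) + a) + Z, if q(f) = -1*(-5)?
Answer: -6167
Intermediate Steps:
q(f) = 5
a = -3160 (a = 4*(-795 + 5) = 4*(-790) = -3160)
((30 + 6*15) + a) + Z = ((30 + 6*15) - 3160) - 3127 = ((30 + 90) - 3160) - 3127 = (120 - 3160) - 3127 = -3040 - 3127 = -6167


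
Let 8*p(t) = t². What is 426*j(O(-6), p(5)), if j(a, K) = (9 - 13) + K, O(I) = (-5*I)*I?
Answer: -1491/4 ≈ -372.75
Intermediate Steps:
p(t) = t²/8
O(I) = -5*I²
j(a, K) = -4 + K
426*j(O(-6), p(5)) = 426*(-4 + (⅛)*5²) = 426*(-4 + (⅛)*25) = 426*(-4 + 25/8) = 426*(-7/8) = -1491/4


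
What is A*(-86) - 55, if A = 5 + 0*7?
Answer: -485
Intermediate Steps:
A = 5 (A = 5 + 0 = 5)
A*(-86) - 55 = 5*(-86) - 55 = -430 - 55 = -485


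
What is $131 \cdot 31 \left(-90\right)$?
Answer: $-365490$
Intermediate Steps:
$131 \cdot 31 \left(-90\right) = 4061 \left(-90\right) = -365490$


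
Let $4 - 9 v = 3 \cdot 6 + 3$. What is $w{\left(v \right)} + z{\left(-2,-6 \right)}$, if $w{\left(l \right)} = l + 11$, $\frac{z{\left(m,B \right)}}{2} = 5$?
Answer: $\frac{172}{9} \approx 19.111$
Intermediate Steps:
$z{\left(m,B \right)} = 10$ ($z{\left(m,B \right)} = 2 \cdot 5 = 10$)
$v = - \frac{17}{9}$ ($v = \frac{4}{9} - \frac{3 \cdot 6 + 3}{9} = \frac{4}{9} - \frac{18 + 3}{9} = \frac{4}{9} - \frac{7}{3} = - \frac{17}{9} \approx -1.8889$)
$w{\left(l \right)} = 11 + l$
$w{\left(v \right)} + z{\left(-2,-6 \right)} = \left(11 - \frac{17}{9}\right) + 10 = \frac{82}{9} + 10 = \frac{172}{9}$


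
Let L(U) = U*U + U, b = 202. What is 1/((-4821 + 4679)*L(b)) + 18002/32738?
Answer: 52411474483/95314264388 ≈ 0.54988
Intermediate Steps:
L(U) = U + U² (L(U) = U² + U = U + U²)
1/((-4821 + 4679)*L(b)) + 18002/32738 = 1/((-4821 + 4679)*((202*(1 + 202)))) + 18002/32738 = 1/((-142)*((202*203))) + 18002*(1/32738) = -1/142/41006 + 9001/16369 = -1/142*1/41006 + 9001/16369 = -1/5822852 + 9001/16369 = 52411474483/95314264388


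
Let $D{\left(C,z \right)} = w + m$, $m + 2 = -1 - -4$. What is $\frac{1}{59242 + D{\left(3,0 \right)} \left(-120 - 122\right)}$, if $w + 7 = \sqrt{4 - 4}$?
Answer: $\frac{1}{60694} \approx 1.6476 \cdot 10^{-5}$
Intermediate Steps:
$m = 1$ ($m = -2 - -3 = -2 + \left(-1 + 4\right) = -2 + 3 = 1$)
$w = -7$ ($w = -7 + \sqrt{4 - 4} = -7 + \sqrt{0} = -7 + 0 = -7$)
$D{\left(C,z \right)} = -6$ ($D{\left(C,z \right)} = -7 + 1 = -6$)
$\frac{1}{59242 + D{\left(3,0 \right)} \left(-120 - 122\right)} = \frac{1}{59242 - 6 \left(-120 - 122\right)} = \frac{1}{59242 - -1452} = \frac{1}{59242 + 1452} = \frac{1}{60694}$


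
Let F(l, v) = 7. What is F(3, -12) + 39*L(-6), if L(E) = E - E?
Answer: 7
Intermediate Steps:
L(E) = 0
F(3, -12) + 39*L(-6) = 7 + 39*0 = 7 + 0 = 7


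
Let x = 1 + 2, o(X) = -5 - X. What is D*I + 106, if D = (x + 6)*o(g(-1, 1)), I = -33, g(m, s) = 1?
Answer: 1888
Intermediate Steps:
x = 3
D = -54 (D = (3 + 6)*(-5 - 1*1) = 9*(-5 - 1) = 9*(-6) = -54)
D*I + 106 = -54*(-33) + 106 = 1782 + 106 = 1888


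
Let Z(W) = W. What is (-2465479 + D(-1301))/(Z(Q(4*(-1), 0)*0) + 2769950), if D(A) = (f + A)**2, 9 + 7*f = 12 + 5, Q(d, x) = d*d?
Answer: -3801667/13572755 ≈ -0.28010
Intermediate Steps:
Q(d, x) = d**2
f = 8/7 (f = -9/7 + (12 + 5)/7 = -9/7 + (1/7)*17 = -9/7 + 17/7 = 8/7 ≈ 1.1429)
D(A) = (8/7 + A)**2
(-2465479 + D(-1301))/(Z(Q(4*(-1), 0)*0) + 2769950) = (-2465479 + (8 + 7*(-1301))**2/49)/((4*(-1))**2*0 + 2769950) = (-2465479 + (8 - 9107)**2/49)/((-4)**2*0 + 2769950) = (-2465479 + (1/49)*(-9099)**2)/(16*0 + 2769950) = (-2465479 + (1/49)*82791801)/(0 + 2769950) = (-2465479 + 82791801/49)/2769950 = -38016670/49*1/2769950 = -3801667/13572755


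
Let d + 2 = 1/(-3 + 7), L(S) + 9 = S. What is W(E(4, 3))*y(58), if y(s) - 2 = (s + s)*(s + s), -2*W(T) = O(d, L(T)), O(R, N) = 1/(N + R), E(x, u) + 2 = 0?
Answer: 8972/17 ≈ 527.76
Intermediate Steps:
L(S) = -9 + S
d = -7/4 (d = -2 + 1/(-3 + 7) = -2 + 1/4 = -7/4 ≈ -1.7500)
E(x, u) = -2 (E(x, u) = -2 + 0 = -2)
W(T) = -1/(2*(-43/4 + T)) (W(T) = -1/(2*((-9 + T) - 7/4)) = -1/(2*(-43/4 + T)))
y(s) = 2 + 4*s**2 (y(s) = 2 + (s + s)*(s + s) = 2 + (2*s)*(2*s) = 2 + 4*s**2)
W(E(4, 3))*y(58) = (-2/(-43 + 4*(-2)))*(2 + 4*58**2) = (-2/(-43 - 8))*(2 + 4*3364) = (-2/(-51))*(2 + 13456) = -2*(-1/51)*13458 = (2/51)*13458 = 8972/17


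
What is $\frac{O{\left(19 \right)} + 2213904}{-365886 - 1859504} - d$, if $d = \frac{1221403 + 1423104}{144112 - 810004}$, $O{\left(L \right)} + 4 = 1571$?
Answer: $\frac{2204897508799}{740934698940} \approx 2.9758$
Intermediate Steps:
$O{\left(L \right)} = 1567$ ($O{\left(L \right)} = -4 + 1571 = 1567$)
$d = - \frac{2644507}{665892}$ ($d = \frac{2644507}{144112 - 810004} = \frac{2644507}{-665892} = 2644507 \left(- \frac{1}{665892}\right) = - \frac{2644507}{665892} \approx -3.9714$)
$\frac{O{\left(19 \right)} + 2213904}{-365886 - 1859504} - d = \frac{1567 + 2213904}{-365886 - 1859504} - - \frac{2644507}{665892} = \frac{2215471}{-2225390} + \frac{2644507}{665892} = 2215471 \left(- \frac{1}{2225390}\right) + \frac{2644507}{665892} = - \frac{2215471}{2225390} + \frac{2644507}{665892} = \frac{2204897508799}{740934698940}$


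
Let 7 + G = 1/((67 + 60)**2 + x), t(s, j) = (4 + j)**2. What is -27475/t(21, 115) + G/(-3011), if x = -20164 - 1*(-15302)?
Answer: -132995827761/68630147551 ≈ -1.9379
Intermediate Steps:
x = -4862 (x = -20164 + 15302 = -4862)
G = -78868/11267 (G = -7 + 1/((67 + 60)**2 - 4862) = -7 + 1/(127**2 - 4862) = -7 + 1/(16129 - 4862) = -7 + 1/11267 = -78868/11267 ≈ -6.9999)
-27475/t(21, 115) + G/(-3011) = -27475/(4 + 115)**2 - 78868/11267/(-3011) = -27475/(119**2) - 78868/11267*(-1/3011) = -27475/14161 + 78868/33924937 = -27475*1/14161 + 78868/33924937 = -3925/2023 + 78868/33924937 = -132995827761/68630147551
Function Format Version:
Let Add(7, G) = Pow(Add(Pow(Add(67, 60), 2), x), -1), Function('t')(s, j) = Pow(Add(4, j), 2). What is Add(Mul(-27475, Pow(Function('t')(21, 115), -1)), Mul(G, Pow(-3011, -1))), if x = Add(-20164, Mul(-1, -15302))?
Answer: Rational(-132995827761, 68630147551) ≈ -1.9379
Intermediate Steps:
x = -4862 (x = Add(-20164, 15302) = -4862)
G = Rational(-78868, 11267) (G = Add(-7, Pow(Add(Pow(Add(67, 60), 2), -4862), -1)) = Add(-7, Pow(Add(Pow(127, 2), -4862), -1)) = Add(-7, Pow(Add(16129, -4862), -1)) = Add(-7, Pow(11267, -1)) = Add(-7, Rational(1, 11267)) = Rational(-78868, 11267) ≈ -6.9999)
Add(Mul(-27475, Pow(Function('t')(21, 115), -1)), Mul(G, Pow(-3011, -1))) = Add(Mul(-27475, Pow(Pow(Add(4, 115), 2), -1)), Mul(Rational(-78868, 11267), Pow(-3011, -1))) = Add(Mul(-27475, Pow(Pow(119, 2), -1)), Mul(Rational(-78868, 11267), Rational(-1, 3011))) = Add(Mul(-27475, Pow(14161, -1)), Rational(78868, 33924937)) = Add(Mul(-27475, Rational(1, 14161)), Rational(78868, 33924937)) = Add(Rational(-3925, 2023), Rational(78868, 33924937)) = Rational(-132995827761, 68630147551)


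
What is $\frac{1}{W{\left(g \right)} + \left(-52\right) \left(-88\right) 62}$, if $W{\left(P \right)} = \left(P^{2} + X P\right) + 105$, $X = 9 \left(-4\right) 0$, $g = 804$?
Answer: $\frac{1}{930233} \approx 1.075 \cdot 10^{-6}$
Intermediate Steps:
$X = 0$ ($X = \left(-36\right) 0 = 0$)
$W{\left(P \right)} = 105 + P^{2}$ ($W{\left(P \right)} = \left(P^{2} + 0 P\right) + 105 = \left(P^{2} + 0\right) + 105 = P^{2} + 105 = 105 + P^{2}$)
$\frac{1}{W{\left(g \right)} + \left(-52\right) \left(-88\right) 62} = \frac{1}{\left(105 + 804^{2}\right) + \left(-52\right) \left(-88\right) 62} = \frac{1}{\left(105 + 646416\right) + 4576 \cdot 62} = \frac{1}{646521 + 283712} = \frac{1}{930233}$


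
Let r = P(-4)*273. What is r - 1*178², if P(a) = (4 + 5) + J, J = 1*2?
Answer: -28681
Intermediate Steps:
J = 2
P(a) = 11 (P(a) = (4 + 5) + 2 = 9 + 2 = 11)
r = 3003 (r = 11*273 = 3003)
r - 1*178² = 3003 - 1*178² = 3003 - 1*31684 = 3003 - 31684 = -28681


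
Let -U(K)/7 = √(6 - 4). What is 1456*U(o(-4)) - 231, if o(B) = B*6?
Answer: -231 - 10192*√2 ≈ -14645.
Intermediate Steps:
o(B) = 6*B
U(K) = -7*√2 (U(K) = -7*√(6 - 4) = -7*√2)
1456*U(o(-4)) - 231 = 1456*(-7*√2) - 231 = -10192*√2 - 231 = -231 - 10192*√2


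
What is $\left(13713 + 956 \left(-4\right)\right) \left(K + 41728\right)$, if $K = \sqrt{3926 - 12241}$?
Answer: $412648192 + 9889 i \sqrt{8315} \approx 4.1265 \cdot 10^{8} + 9.0175 \cdot 10^{5} i$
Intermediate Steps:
$K = i \sqrt{8315}$ ($K = \sqrt{-8315} = i \sqrt{8315} \approx 91.187 i$)
$\left(13713 + 956 \left(-4\right)\right) \left(K + 41728\right) = \left(13713 + 956 \left(-4\right)\right) \left(i \sqrt{8315} + 41728\right) = \left(13713 - 3824\right) \left(41728 + i \sqrt{8315}\right) = 9889 \left(41728 + i \sqrt{8315}\right) = 412648192 + 9889 i \sqrt{8315}$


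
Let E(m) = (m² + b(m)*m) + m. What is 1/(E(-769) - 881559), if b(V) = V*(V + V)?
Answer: -1/909804185 ≈ -1.0991e-9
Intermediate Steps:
b(V) = 2*V² (b(V) = V*(2*V) = 2*V²)
E(m) = m + m² + 2*m³ (E(m) = (m² + (2*m²)*m) + m = (m² + 2*m³) + m = m + m² + 2*m³)
1/(E(-769) - 881559) = 1/(-769*(1 - 769 + 2*(-769)²) - 881559) = 1/(-769*(1 - 769 + 2*591361) - 881559) = 1/(-769*(1 - 769 + 1182722) - 881559) = 1/(-769*1181954 - 881559) = 1/(-908922626 - 881559) = 1/(-909804185) = -1/909804185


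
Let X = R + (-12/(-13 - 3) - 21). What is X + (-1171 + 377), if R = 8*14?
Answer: -2809/4 ≈ -702.25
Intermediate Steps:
R = 112
X = 367/4 (X = 112 + (-12/(-13 - 3) - 21) = 112 + (-12/(-16) - 21) = 112 + (-12*(-1/16) - 21) = 112 + (¾ - 21) = 112 - 81/4 = 367/4 ≈ 91.750)
X + (-1171 + 377) = 367/4 + (-1171 + 377) = 367/4 - 794 = -2809/4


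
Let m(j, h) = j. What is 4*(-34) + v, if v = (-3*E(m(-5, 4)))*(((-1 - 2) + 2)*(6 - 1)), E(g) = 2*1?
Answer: -106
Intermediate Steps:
E(g) = 2
v = 30 (v = (-3*2)*(((-1 - 2) + 2)*(6 - 1)) = -6*(-3 + 2)*5 = -(-6)*5 = -6*(-5) = 30)
4*(-34) + v = 4*(-34) + 30 = -136 + 30 = -106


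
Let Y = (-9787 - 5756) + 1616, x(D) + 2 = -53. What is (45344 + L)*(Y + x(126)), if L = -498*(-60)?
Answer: -1051781968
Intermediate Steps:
L = 29880
x(D) = -55 (x(D) = -2 - 53 = -55)
Y = -13927 (Y = -15543 + 1616 = -13927)
(45344 + L)*(Y + x(126)) = (45344 + 29880)*(-13927 - 55) = 75224*(-13982) = -1051781968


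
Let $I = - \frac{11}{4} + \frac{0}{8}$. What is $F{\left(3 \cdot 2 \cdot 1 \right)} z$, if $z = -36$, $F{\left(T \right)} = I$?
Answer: $99$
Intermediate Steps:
$I = - \frac{11}{4}$ ($I = \left(-11\right) \frac{1}{4} + 0 \cdot \frac{1}{8} = - \frac{11}{4} + 0 = - \frac{11}{4} \approx -2.75$)
$F{\left(T \right)} = - \frac{11}{4}$
$F{\left(3 \cdot 2 \cdot 1 \right)} z = \left(- \frac{11}{4}\right) \left(-36\right) = 99$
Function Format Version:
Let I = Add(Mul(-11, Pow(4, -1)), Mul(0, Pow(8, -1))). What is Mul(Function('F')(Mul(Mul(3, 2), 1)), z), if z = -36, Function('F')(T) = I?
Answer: 99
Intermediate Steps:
I = Rational(-11, 4) (I = Add(Mul(-11, Rational(1, 4)), Mul(0, Rational(1, 8))) = Add(Rational(-11, 4), 0) = Rational(-11, 4) ≈ -2.7500)
Function('F')(T) = Rational(-11, 4)
Mul(Function('F')(Mul(Mul(3, 2), 1)), z) = Mul(Rational(-11, 4), -36) = 99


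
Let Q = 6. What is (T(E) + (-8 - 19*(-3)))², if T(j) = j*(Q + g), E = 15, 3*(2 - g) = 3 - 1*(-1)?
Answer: 22201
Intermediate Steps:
g = ⅔ (g = 2 - (3 - 1*(-1))/3 = 2 - (3 + 1)/3 = 2 - ⅓*4 = 2 - 4/3 = ⅔ ≈ 0.66667)
T(j) = 20*j/3 (T(j) = j*(6 + ⅔) = j*(20/3) = 20*j/3)
(T(E) + (-8 - 19*(-3)))² = ((20/3)*15 + (-8 - 19*(-3)))² = (100 + (-8 + 57))² = (100 + 49)² = 149² = 22201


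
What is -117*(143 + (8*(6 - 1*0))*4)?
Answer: -39195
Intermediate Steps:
-117*(143 + (8*(6 - 1*0))*4) = -117*(143 + (8*(6 + 0))*4) = -117*(143 + (8*6)*4) = -117*(143 + 48*4) = -117*(143 + 192) = -117*335 = -39195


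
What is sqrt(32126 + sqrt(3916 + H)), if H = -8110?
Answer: sqrt(32126 + 3*I*sqrt(466)) ≈ 179.24 + 0.181*I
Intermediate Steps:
sqrt(32126 + sqrt(3916 + H)) = sqrt(32126 + sqrt(3916 - 8110)) = sqrt(32126 + sqrt(-4194)) = sqrt(32126 + 3*I*sqrt(466))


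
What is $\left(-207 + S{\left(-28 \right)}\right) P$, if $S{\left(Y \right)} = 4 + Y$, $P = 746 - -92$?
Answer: $-193578$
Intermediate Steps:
$P = 838$ ($P = 746 + 92 = 838$)
$\left(-207 + S{\left(-28 \right)}\right) P = \left(-207 + \left(4 - 28\right)\right) 838 = \left(-207 - 24\right) 838 = \left(-231\right) 838 = -193578$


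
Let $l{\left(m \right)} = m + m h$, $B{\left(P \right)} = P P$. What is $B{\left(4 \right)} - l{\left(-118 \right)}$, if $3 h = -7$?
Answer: $- \frac{424}{3} \approx -141.33$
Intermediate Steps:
$h = - \frac{7}{3}$ ($h = \frac{1}{3} \left(-7\right) = - \frac{7}{3} \approx -2.3333$)
$B{\left(P \right)} = P^{2}$
$l{\left(m \right)} = - \frac{4 m}{3}$ ($l{\left(m \right)} = m + m \left(- \frac{7}{3}\right) = m - \frac{7 m}{3} = - \frac{4 m}{3}$)
$B{\left(4 \right)} - l{\left(-118 \right)} = 4^{2} - \left(- \frac{4}{3}\right) \left(-118\right) = 16 - \frac{472}{3} = - \frac{424}{3}$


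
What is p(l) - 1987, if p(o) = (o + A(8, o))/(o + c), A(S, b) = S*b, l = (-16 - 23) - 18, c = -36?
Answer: -61426/31 ≈ -1981.5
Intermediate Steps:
l = -57 (l = -39 - 18 = -57)
p(o) = 9*o/(-36 + o) (p(o) = (o + 8*o)/(o - 36) = (9*o)/(-36 + o) = 9*o/(-36 + o))
p(l) - 1987 = 9*(-57)/(-36 - 57) - 1987 = 9*(-57)/(-93) - 1987 = 9*(-57)*(-1/93) - 1987 = 171/31 - 1987 = -61426/31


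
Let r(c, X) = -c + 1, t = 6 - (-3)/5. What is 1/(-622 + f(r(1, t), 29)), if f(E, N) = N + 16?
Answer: -1/577 ≈ -0.0017331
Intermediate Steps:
t = 33/5 (t = 6 - (-3)/5 = 6 - 1*(-⅗) = 6 + ⅗ = 33/5 ≈ 6.6000)
r(c, X) = 1 - c
f(E, N) = 16 + N
1/(-622 + f(r(1, t), 29)) = 1/(-622 + (16 + 29)) = 1/(-622 + 45) = 1/(-577) = -1/577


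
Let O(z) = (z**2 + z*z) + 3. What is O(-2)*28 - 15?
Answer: 293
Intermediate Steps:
O(z) = 3 + 2*z**2 (O(z) = (z**2 + z**2) + 3 = 2*z**2 + 3 = 3 + 2*z**2)
O(-2)*28 - 15 = (3 + 2*(-2)**2)*28 - 15 = (3 + 2*4)*28 - 15 = (3 + 8)*28 - 15 = 11*28 - 15 = 308 - 15 = 293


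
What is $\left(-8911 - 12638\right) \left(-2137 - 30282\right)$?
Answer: $698597031$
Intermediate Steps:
$\left(-8911 - 12638\right) \left(-2137 - 30282\right) = \left(-21549\right) \left(-32419\right) = 698597031$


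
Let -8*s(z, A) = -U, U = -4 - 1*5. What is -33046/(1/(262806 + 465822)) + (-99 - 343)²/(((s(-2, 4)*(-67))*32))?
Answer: -14519179206623/603 ≈ -2.4078e+10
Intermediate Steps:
U = -9 (U = -4 - 5 = -9)
s(z, A) = -9/8 (s(z, A) = -(-1)*(-9)/8 = -⅛*9 = -9/8)
-33046/(1/(262806 + 465822)) + (-99 - 343)²/(((s(-2, 4)*(-67))*32)) = -33046/(1/(262806 + 465822)) + (-99 - 343)²/((-9/8*(-67)*32)) = -33046/(1/728628) + (-442)²/(((603/8)*32)) = -33046/1/728628 + 195364/2412 = -33046*728628 + 195364*(1/2412) = -24078240888 + 48841/603 = -14519179206623/603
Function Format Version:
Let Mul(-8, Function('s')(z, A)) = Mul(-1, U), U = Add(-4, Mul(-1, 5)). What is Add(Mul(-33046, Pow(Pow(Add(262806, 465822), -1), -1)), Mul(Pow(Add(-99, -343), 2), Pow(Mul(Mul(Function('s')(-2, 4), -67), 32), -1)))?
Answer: Rational(-14519179206623, 603) ≈ -2.4078e+10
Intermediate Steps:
U = -9 (U = Add(-4, -5) = -9)
Function('s')(z, A) = Rational(-9, 8) (Function('s')(z, A) = Mul(Rational(-1, 8), Mul(-1, -9)) = Mul(Rational(-1, 8), 9) = Rational(-9, 8))
Add(Mul(-33046, Pow(Pow(Add(262806, 465822), -1), -1)), Mul(Pow(Add(-99, -343), 2), Pow(Mul(Mul(Function('s')(-2, 4), -67), 32), -1))) = Add(Mul(-33046, Pow(Pow(Add(262806, 465822), -1), -1)), Mul(Pow(Add(-99, -343), 2), Pow(Mul(Mul(Rational(-9, 8), -67), 32), -1))) = Add(Mul(-33046, Pow(Pow(728628, -1), -1)), Mul(Pow(-442, 2), Pow(Mul(Rational(603, 8), 32), -1))) = Add(Mul(-33046, Pow(Rational(1, 728628), -1)), Mul(195364, Pow(2412, -1))) = Add(Mul(-33046, 728628), Mul(195364, Rational(1, 2412))) = Add(-24078240888, Rational(48841, 603)) = Rational(-14519179206623, 603)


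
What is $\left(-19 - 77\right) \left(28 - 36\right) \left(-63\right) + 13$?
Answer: $-48371$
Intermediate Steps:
$\left(-19 - 77\right) \left(28 - 36\right) \left(-63\right) + 13 = \left(-96\right) \left(-8\right) \left(-63\right) + 13 = 768 \left(-63\right) + 13 = -48384 + 13 = -48371$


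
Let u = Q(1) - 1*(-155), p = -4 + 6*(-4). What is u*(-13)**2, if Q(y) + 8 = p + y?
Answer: 20280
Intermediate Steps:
p = -28 (p = -4 - 24 = -28)
Q(y) = -36 + y (Q(y) = -8 + (-28 + y) = -36 + y)
u = 120 (u = (-36 + 1) - 1*(-155) = -35 + 155 = 120)
u*(-13)**2 = 120*(-13)**2 = 120*169 = 20280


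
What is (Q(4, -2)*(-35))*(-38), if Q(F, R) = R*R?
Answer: 5320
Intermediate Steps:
Q(F, R) = R²
(Q(4, -2)*(-35))*(-38) = ((-2)²*(-35))*(-38) = (4*(-35))*(-38) = -140*(-38) = 5320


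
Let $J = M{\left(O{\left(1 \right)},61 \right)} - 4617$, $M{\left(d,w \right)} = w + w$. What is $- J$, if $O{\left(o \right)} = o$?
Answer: $4495$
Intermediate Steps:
$M{\left(d,w \right)} = 2 w$
$J = -4495$ ($J = 2 \cdot 61 - 4617 = 122 - 4617 = -4495$)
$- J = \left(-1\right) \left(-4495\right) = 4495$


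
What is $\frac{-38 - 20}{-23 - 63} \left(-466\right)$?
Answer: $- \frac{13514}{43} \approx -314.28$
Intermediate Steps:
$\frac{-38 - 20}{-23 - 63} \left(-466\right) = - \frac{58}{-86} \left(-466\right) = \left(-58\right) \left(- \frac{1}{86}\right) \left(-466\right) = \frac{29}{43} \left(-466\right) = - \frac{13514}{43}$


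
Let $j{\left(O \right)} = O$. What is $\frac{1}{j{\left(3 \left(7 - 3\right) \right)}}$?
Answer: $\frac{1}{12} \approx 0.083333$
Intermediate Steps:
$\frac{1}{j{\left(3 \left(7 - 3\right) \right)}} = \frac{1}{3 \left(7 - 3\right)} = \frac{1}{3 \cdot 4} = \frac{1}{12}$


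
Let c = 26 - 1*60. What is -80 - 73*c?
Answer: 2402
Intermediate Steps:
c = -34 (c = 26 - 60 = -34)
-80 - 73*c = -80 - 73*(-34) = -80 + 2482 = 2402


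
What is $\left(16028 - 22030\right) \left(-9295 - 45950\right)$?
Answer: $331580490$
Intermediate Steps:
$\left(16028 - 22030\right) \left(-9295 - 45950\right) = \left(-6002\right) \left(-55245\right) = 331580490$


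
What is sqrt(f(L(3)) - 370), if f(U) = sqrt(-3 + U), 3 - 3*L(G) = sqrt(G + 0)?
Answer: sqrt(-3330 + 3*sqrt(3)*sqrt(-6 - sqrt(3)))/3 ≈ 0.041731 + 19.235*I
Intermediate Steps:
L(G) = 1 - sqrt(G)/3 (L(G) = 1 - sqrt(G + 0)/3 = 1 - sqrt(G)/3)
sqrt(f(L(3)) - 370) = sqrt(sqrt(-3 + (1 - sqrt(3)/3)) - 370) = sqrt(sqrt(-2 - sqrt(3)/3) - 370) = sqrt(-370 + sqrt(-2 - sqrt(3)/3))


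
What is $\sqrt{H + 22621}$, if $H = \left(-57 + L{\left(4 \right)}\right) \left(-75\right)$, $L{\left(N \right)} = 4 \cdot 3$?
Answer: $2 \sqrt{6499} \approx 161.23$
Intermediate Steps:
$L{\left(N \right)} = 12$
$H = 3375$ ($H = \left(-57 + 12\right) \left(-75\right) = \left(-45\right) \left(-75\right) = 3375$)
$\sqrt{H + 22621} = \sqrt{3375 + 22621} = \sqrt{25996} = 2 \sqrt{6499}$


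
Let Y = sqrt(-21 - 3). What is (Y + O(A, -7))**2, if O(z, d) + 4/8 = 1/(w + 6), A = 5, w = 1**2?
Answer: (5 - 28*I*sqrt(6))**2/196 ≈ -23.872 - 3.4993*I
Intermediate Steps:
w = 1
O(z, d) = -5/14 (O(z, d) = -1/2 + 1/(1 + 6) = -1/2 + 1/7 = -5/14)
Y = 2*I*sqrt(6) (Y = sqrt(-24) = 2*I*sqrt(6) ≈ 4.899*I)
(Y + O(A, -7))**2 = (2*I*sqrt(6) - 5/14)**2 = (-5/14 + 2*I*sqrt(6))**2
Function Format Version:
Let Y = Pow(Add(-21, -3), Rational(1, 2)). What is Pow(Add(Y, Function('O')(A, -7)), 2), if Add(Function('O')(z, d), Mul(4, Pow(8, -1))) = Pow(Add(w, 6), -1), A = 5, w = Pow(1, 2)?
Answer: Mul(Rational(1, 196), Pow(Add(5, Mul(-28, I, Pow(6, Rational(1, 2)))), 2)) ≈ Add(-23.872, Mul(-3.4993, I))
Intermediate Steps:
w = 1
Function('O')(z, d) = Rational(-5, 14) (Function('O')(z, d) = Add(Rational(-1, 2), Pow(Add(1, 6), -1)) = Add(Rational(-1, 2), Pow(7, -1)) = Add(Rational(-1, 2), Rational(1, 7)) = Rational(-5, 14))
Y = Mul(2, I, Pow(6, Rational(1, 2))) (Y = Pow(-24, Rational(1, 2)) = Mul(2, I, Pow(6, Rational(1, 2))) ≈ Mul(4.8990, I))
Pow(Add(Y, Function('O')(A, -7)), 2) = Pow(Add(Mul(2, I, Pow(6, Rational(1, 2))), Rational(-5, 14)), 2) = Pow(Add(Rational(-5, 14), Mul(2, I, Pow(6, Rational(1, 2)))), 2)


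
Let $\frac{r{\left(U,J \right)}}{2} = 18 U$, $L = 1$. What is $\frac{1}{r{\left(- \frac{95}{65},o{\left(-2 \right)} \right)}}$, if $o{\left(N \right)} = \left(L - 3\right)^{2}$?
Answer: $- \frac{13}{684} \approx -0.019006$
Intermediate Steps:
$o{\left(N \right)} = 4$ ($o{\left(N \right)} = \left(1 - 3\right)^{2} = \left(-2\right)^{2} = 4$)
$r{\left(U,J \right)} = 36 U$ ($r{\left(U,J \right)} = 2 \cdot 18 U = 36 U$)
$\frac{1}{r{\left(- \frac{95}{65},o{\left(-2 \right)} \right)}} = \frac{1}{36 \left(- \frac{95}{65}\right)} = \frac{1}{36 \left(\left(-95\right) \frac{1}{65}\right)} = \frac{1}{36 \left(- \frac{19}{13}\right)} = \frac{1}{- \frac{684}{13}} = - \frac{13}{684}$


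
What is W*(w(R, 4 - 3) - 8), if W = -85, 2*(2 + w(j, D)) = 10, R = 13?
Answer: 425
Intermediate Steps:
w(j, D) = 3 (w(j, D) = -2 + (½)*10 = -2 + 5 = 3)
W*(w(R, 4 - 3) - 8) = -85*(3 - 8) = -85*(-5) = 425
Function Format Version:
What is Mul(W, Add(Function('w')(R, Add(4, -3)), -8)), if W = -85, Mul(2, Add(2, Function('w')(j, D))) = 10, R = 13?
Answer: 425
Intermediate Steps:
Function('w')(j, D) = 3 (Function('w')(j, D) = Add(-2, Mul(Rational(1, 2), 10)) = Add(-2, 5) = 3)
Mul(W, Add(Function('w')(R, Add(4, -3)), -8)) = Mul(-85, Add(3, -8)) = Mul(-85, -5) = 425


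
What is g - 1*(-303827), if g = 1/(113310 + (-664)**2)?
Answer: 168382746363/554206 ≈ 3.0383e+5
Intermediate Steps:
g = 1/554206 (g = 1/(113310 + 440896) = 1/554206 ≈ 1.8044e-6)
g - 1*(-303827) = 1/554206 - 1*(-303827) = 1/554206 + 303827 = 168382746363/554206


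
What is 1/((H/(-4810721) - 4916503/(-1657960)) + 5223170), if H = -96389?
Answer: 44066204360/230165408183558963 ≈ 1.9145e-7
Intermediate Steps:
1/((H/(-4810721) - 4916503/(-1657960)) + 5223170) = 1/((-96389/(-4810721) - 4916503/(-1657960)) + 5223170) = 1/((-96389*(-1/4810721) - 4916503*(-1/1657960)) + 5223170) = 1/((96389/4810721 + 27163/9160) + 5223170) = 1/(131556537763/44066204360 + 5223170) = 1/(230165408183558963/44066204360) = 44066204360/230165408183558963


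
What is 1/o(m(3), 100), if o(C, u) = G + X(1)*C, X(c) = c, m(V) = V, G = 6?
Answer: ⅑ ≈ 0.11111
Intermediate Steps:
o(C, u) = 6 + C (o(C, u) = 6 + 1*C = 6 + C)
1/o(m(3), 100) = 1/(6 + 3) = 1/9 = ⅑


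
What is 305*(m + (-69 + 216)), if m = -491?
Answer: -104920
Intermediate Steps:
305*(m + (-69 + 216)) = 305*(-491 + (-69 + 216)) = 305*(-491 + 147) = 305*(-344) = -104920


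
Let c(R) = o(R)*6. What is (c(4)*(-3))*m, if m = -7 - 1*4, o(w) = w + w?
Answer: 1584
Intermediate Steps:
o(w) = 2*w
c(R) = 12*R (c(R) = (2*R)*6 = 12*R)
m = -11 (m = -7 - 4 = -11)
(c(4)*(-3))*m = ((12*4)*(-3))*(-11) = (48*(-3))*(-11) = -144*(-11) = 1584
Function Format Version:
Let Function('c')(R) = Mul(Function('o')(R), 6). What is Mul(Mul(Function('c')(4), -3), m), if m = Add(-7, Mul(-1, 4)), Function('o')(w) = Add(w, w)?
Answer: 1584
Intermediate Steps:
Function('o')(w) = Mul(2, w)
Function('c')(R) = Mul(12, R) (Function('c')(R) = Mul(Mul(2, R), 6) = Mul(12, R))
m = -11 (m = Add(-7, -4) = -11)
Mul(Mul(Function('c')(4), -3), m) = Mul(Mul(Mul(12, 4), -3), -11) = Mul(Mul(48, -3), -11) = Mul(-144, -11) = 1584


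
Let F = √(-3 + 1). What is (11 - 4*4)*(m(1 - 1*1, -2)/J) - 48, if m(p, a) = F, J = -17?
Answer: -48 + 5*I*√2/17 ≈ -48.0 + 0.41595*I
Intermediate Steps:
F = I*√2 (F = √(-2) = I*√2 ≈ 1.4142*I)
m(p, a) = I*√2
(11 - 4*4)*(m(1 - 1*1, -2)/J) - 48 = (11 - 4*4)*((I*√2)/(-17)) - 48 = (11 - 16)*((I*√2)*(-1/17)) - 48 = -(-5)*I*√2/17 - 48 = 5*I*√2/17 - 48 = -48 + 5*I*√2/17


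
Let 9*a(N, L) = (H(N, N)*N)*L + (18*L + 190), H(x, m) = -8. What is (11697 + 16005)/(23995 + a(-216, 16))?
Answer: 249318/244081 ≈ 1.0215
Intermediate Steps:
a(N, L) = 190/9 + 2*L - 8*L*N/9 (a(N, L) = ((-8*N)*L + (18*L + 190))/9 = (-8*L*N + (190 + 18*L))/9 = (190 + 18*L - 8*L*N)/9 = 190/9 + 2*L - 8*L*N/9)
(11697 + 16005)/(23995 + a(-216, 16)) = (11697 + 16005)/(23995 + (190/9 + 2*16 - 8/9*16*(-216))) = 27702/(23995 + (190/9 + 32 + 3072)) = 27702/(23995 + 28126/9) = 27702/(244081/9) = 27702*(9/244081) = 249318/244081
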